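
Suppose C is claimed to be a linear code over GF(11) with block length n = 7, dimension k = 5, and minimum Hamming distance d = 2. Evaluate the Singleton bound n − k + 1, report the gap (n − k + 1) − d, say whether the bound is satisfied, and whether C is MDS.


Singleton RHS = n − k + 1 = 3, slack = 1, bound satisfied, not MDS.

Singleton bound: d ≤ n − k + 1.
Here n = 7, k = 5, so n − k + 1 = 3.
Given d = 2, check d ≤ 3: YES.
Slack = (n − k + 1) − d = 1.
The code is NOT MDS (slack = 1 > 0).
Description: the claimed parameters are [7, 5, 2]_11; such a code would be non-MDS.


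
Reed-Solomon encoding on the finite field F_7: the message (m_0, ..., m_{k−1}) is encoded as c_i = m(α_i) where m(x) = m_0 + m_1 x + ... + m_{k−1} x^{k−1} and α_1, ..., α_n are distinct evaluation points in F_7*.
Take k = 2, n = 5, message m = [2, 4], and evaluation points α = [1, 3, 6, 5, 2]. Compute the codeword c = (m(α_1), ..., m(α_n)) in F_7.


c = [6, 0, 5, 1, 3]

Message polynomial: m(x) = 2 + 4·x (mod 7).
For each evaluation point α_i, compute m(α_i) mod 7:
  α_1 = 1: Horner steps 4 → 6, so m(1) = 6.
  α_2 = 3: Horner steps 4 → 0, so m(3) = 0.
  α_3 = 6: Horner steps 4 → 5, so m(6) = 5.
  α_4 = 5: Horner steps 4 → 1, so m(5) = 1.
  α_5 = 2: Horner steps 4 → 3, so m(2) = 3.
Codeword c = [6, 0, 5, 1, 3] ∈ F_7^5.


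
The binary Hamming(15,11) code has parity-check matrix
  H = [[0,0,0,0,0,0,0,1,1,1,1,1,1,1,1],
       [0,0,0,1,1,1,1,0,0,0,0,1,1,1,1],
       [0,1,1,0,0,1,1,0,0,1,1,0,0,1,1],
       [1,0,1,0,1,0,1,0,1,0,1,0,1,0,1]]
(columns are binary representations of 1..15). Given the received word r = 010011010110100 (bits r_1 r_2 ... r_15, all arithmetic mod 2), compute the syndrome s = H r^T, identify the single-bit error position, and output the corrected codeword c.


s = (0, 1, 0, 1)^T, error position = 5, corrected codeword c = 010001010110100

Compute s = H r^T mod 2 one row at a time:
  s_1 = 1 + 0 + 1 + 1 + 0 + 1 + 0 + 0 = 4 ≡ 0 (mod 2).
  s_2 = 0 + 1 + 1 + 0 + 0 + 1 + 0 + 0 = 3 ≡ 1 (mod 2).
  s_3 = 1 + 0 + 1 + 0 + 1 + 1 + 0 + 0 = 4 ≡ 0 (mod 2).
  s_4 = 0 + 0 + 1 + 0 + 0 + 1 + 1 + 0 = 3 ≡ 1 (mod 2).
s = (0, 1, 0, 1)^T — this equals column 5 of H (binary 0101), so error is at position 5.
Correct: flip bit 5 of r = 010011010110100 to get c = 010001010110100.


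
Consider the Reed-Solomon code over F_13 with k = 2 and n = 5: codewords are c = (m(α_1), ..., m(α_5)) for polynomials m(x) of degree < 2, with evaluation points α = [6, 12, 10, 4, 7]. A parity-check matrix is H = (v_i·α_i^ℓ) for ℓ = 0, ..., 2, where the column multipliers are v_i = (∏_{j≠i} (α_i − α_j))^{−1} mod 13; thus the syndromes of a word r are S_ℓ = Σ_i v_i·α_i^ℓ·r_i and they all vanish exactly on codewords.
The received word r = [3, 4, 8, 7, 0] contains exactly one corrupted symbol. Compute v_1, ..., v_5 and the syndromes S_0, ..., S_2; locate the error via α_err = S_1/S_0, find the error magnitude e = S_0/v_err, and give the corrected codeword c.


S = (2, 1, 7), error at position 5, error magnitude e = 12, c = [3, 4, 8, 7, 1].

Step 1: column multipliers v_i = (∏_{j≠i}(α_i − α_j))^{−1} mod 13.
  i = 1 (α = 6): (6−12)(6−10)(6−4)(6−7) = (−6)·(−4)·2·(−1) = −48 ≡ 4, so v_1 = 4^{−1} = 10 (mod 13).
  i = 2 (α = 12): (12−6)(12−10)(12−4)(12−7) = 6·2·8·5 = 480 ≡ 12, so v_2 = 12^{−1} = 12 (mod 13).
  i = 3 (α = 10): (10−6)(10−12)(10−4)(10−7) = 4·(−2)·6·3 = −144 ≡ 12, so v_3 = 12^{−1} = 12 (mod 13).
  i = 4 (α = 4): (4−6)(4−12)(4−10)(4−7) = (−2)·(−8)·(−6)·(−3) = 288 ≡ 2, so v_4 = 2^{−1} = 7 (mod 13).
  i = 5 (α = 7): (7−6)(7−12)(7−10)(7−4) = 1·(−5)·(−3)·3 = 45 ≡ 6, so v_5 = 6^{−1} = 11 (mod 13).
  v = [10, 12, 12, 7, 11].
Step 2: syndromes of r = [3, 4, 8, 7, 0] (all sums mod 13).
  S_0 = Σ v_i r_i = 10·3 + 12·4 + 12·8 + 7·7 + 11·0 = 223 ≡ 2.
  S_1 = Σ v_i α_i r_i = 10·6·3 + 12·12·4 + 12·10·8 + 7·4·7 + 11·7·0 = 1912 ≡ 1.
  α_i^2 mod 13 = [10, 1, 9, 3, 10].
  S_2 = Σ v_i α_i^2 r_i = 10·10·3 + 12·1·4 + 12·9·8 + 7·3·7 + 11·10·0 = 1359 ≡ 7.
  S = (2, 1, 7) ≠ 0, so r is not a codeword (an error is present).
Step 3: locate the error. For a single error e at position i, S_ℓ = v_i·e·α_i^ℓ, so α_err = S_1/S_0.
  S_0^{−1} = 2^{−1} = 7 (mod 13), so α_err = 1·7 = 7 ≡ 7 = α_5. Error position i = 5.
  Consistency check: S_2/S_1 = 7·1 = 7 ≡ 7 = α_err ✓ (single-error assumption holds).
Step 4: error magnitude e = S_0/v_5 = S_0·∏_{j≠5}(α_5 − α_j) = 2·6 = 12 ≡ 12 (mod 13).
Step 5: correct position 5: c_5 = r_5 − e = 0 − 12 ≡ 1 (mod 13). Hence c = [3, 4, 8, 7, 1].
  Check: interpolating c through the α_i gives m(x) = 2 + 11·x (degree < 2) with m(α_i) = c_i for every i, so c is indeed a codeword.


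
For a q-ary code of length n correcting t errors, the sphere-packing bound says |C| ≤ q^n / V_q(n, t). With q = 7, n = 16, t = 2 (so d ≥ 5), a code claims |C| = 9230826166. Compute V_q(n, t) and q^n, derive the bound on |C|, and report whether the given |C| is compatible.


V_q(n, t) = 4417, q^n = 33232930569601, Hamming bound = 7523869270, |C| = 9230826166 > bound (violated).

Step 1: Compute V_q(n, t) = Σ_{j=0}^2 C(n, j) (q−1)^j.
  j = 0: C(16,0)·(6)^0 = 1·1 = 1.
  j = 1: C(16,1)·(6)^1 = 16·6 = 96.
  j = 2: C(16,2)·(6)^2 = 120·36 = 4320.
  V_q(n, t) = 1 + 96 + 4320 = 4417.
Step 2: q^n = 7^16 = 33232930569601.
Step 3: Hamming bound ⌊q^n / V_q(n,t)⌋ = ⌊33232930569601/4417⌋ = 7523869270.
Step 4: Compare |C| = 9230826166 to 7523869270: violated.
The claimed |C| lies above the Hamming bound, so no 7-ary code of length 16 with d ≥ 5 can have 9230826166 codewords.


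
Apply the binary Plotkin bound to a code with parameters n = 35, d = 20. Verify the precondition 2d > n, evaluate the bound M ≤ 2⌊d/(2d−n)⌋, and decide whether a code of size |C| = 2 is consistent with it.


Plotkin bound M ≤ 8; given |C| = 2 ≤ bound (satisfied).

Check applicability: 2d = 40, n = 35.
2d − n = 5 > 0, so Plotkin applies.
Compute d/(2d−n) = 20/5 ≈ 4.0000.
⌊d/(2d−n)⌋ = 4.
Plotkin bound: M ≤ 2·4 = 8.
Given |C| = 2, check: satisfied.
This |C| is below the Plotkin bound.


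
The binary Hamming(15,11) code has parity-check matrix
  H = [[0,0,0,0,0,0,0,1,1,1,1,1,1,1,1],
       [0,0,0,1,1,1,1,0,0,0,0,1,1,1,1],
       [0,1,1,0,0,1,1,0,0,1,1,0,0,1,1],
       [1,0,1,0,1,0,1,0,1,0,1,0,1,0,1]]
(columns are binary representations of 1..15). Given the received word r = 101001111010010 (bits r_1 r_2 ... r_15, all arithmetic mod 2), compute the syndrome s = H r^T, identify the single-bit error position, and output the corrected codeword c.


s = (0, 1, 1, 1)^T, error position = 7, corrected codeword c = 101001011010010

Compute s = H r^T mod 2 one row at a time:
  s_1 = 1 + 1 + 0 + 1 + 0 + 0 + 1 + 0 = 4 ≡ 0 (mod 2).
  s_2 = 0 + 0 + 1 + 1 + 0 + 0 + 1 + 0 = 3 ≡ 1 (mod 2).
  s_3 = 0 + 1 + 1 + 1 + 0 + 1 + 1 + 0 = 5 ≡ 1 (mod 2).
  s_4 = 1 + 1 + 0 + 1 + 1 + 1 + 0 + 0 = 5 ≡ 1 (mod 2).
s = (0, 1, 1, 1)^T — this equals column 7 of H (binary 0111), so error is at position 7.
Correct: flip bit 7 of r = 101001111010010 to get c = 101001011010010.


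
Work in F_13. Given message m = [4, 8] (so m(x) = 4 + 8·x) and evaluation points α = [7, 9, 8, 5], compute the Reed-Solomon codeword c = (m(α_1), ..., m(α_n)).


c = [8, 11, 3, 5]

Message polynomial: m(x) = 4 + 8·x (mod 13).
For each evaluation point α_i, compute m(α_i) mod 13:
  α_1 = 7: Horner steps 8 → 8, so m(7) = 8.
  α_2 = 9: Horner steps 8 → 11, so m(9) = 11.
  α_3 = 8: Horner steps 8 → 3, so m(8) = 3.
  α_4 = 5: Horner steps 8 → 5, so m(5) = 5.
Codeword c = [8, 11, 3, 5] ∈ F_13^4.


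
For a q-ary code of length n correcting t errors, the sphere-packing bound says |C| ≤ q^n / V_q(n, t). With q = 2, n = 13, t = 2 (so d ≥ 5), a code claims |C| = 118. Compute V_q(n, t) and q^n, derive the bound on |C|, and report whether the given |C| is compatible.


V_q(n, t) = 92, q^n = 8192, Hamming bound = 89, |C| = 118 > bound (violated).

Step 1: Compute V_q(n, t) = Σ_{j=0}^2 C(n, j) (q−1)^j.
  j = 0: C(13,0)·(1)^0 = 1·1 = 1.
  j = 1: C(13,1)·(1)^1 = 13·1 = 13.
  j = 2: C(13,2)·(1)^2 = 78·1 = 78.
  V_q(n, t) = 1 + 13 + 78 = 92.
Step 2: q^n = 2^13 = 8192.
Step 3: Hamming bound ⌊q^n / V_q(n,t)⌋ = ⌊8192/92⌋ = 89.
Step 4: Compare |C| = 118 to 89: violated.
The claimed |C| lies above the Hamming bound, so no 2-ary code of length 13 with d ≥ 5 can have 118 codewords.


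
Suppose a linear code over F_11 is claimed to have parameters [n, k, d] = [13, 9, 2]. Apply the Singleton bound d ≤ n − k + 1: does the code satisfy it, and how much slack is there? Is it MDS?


Singleton RHS = n − k + 1 = 5, slack = 3, bound satisfied, not MDS.

Singleton bound: d ≤ n − k + 1.
Here n = 13, k = 9, so n − k + 1 = 5.
Given d = 2, check d ≤ 5: YES.
Slack = (n − k + 1) − d = 3.
The code is NOT MDS (slack = 3 > 0).
Description: the claimed parameters are [13, 9, 2]_11; such a code would be non-MDS.


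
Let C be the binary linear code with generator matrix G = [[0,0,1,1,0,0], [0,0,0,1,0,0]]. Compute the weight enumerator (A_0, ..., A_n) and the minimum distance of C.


Weight distribution: A_0 = 1, A_1 = 2, A_2 = 1. Minimum distance d = 1.

Enumerate all 2^2 = 4 messages m ∈ F_2^2.
For each, compute codeword c = mG in F_2^6, then tally its weight.
  m = 00 → c = 000000, weight = 0.
  m = 10 → c = 001100, weight = 2.
  m = 01 → c = 000100, weight = 1.
  m = 11 → c = 001000, weight = 1.
Tally weights:
  weight 0: 1 codewords.
  weight 1: 2 codewords.
  weight 2: 1 codewords.
Minimum distance d = smallest w > 0 with A_w > 0 = 1.
Sanity: Σ A_w = 4 = 2^2 = 4 ✓.


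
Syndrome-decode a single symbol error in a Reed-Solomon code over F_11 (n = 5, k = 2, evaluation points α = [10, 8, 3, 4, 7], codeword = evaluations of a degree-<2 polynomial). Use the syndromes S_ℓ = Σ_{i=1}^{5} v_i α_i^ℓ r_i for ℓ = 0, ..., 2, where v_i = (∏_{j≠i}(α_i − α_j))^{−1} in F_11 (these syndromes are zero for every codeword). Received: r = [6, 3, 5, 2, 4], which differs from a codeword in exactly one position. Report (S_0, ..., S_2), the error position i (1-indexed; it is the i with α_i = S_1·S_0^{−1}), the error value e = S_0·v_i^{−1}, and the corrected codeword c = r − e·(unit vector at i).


S = (6, 4, 10), error at position 2, error magnitude e = 2, c = [6, 1, 5, 2, 4].

Step 1: column multipliers v_i = (∏_{j≠i}(α_i − α_j))^{−1} mod 11.
  i = 1 (α = 10): (10−8)(10−3)(10−4)(10−7) = 2·7·6·3 = 252 ≡ 10, so v_1 = 10^{−1} = 10 (mod 11).
  i = 2 (α = 8): (8−10)(8−3)(8−4)(8−7) = (−2)·5·4·1 = −40 ≡ 4, so v_2 = 4^{−1} = 3 (mod 11).
  i = 3 (α = 3): (3−10)(3−8)(3−4)(3−7) = (−7)·(−5)·(−1)·(−4) = 140 ≡ 8, so v_3 = 8^{−1} = 7 (mod 11).
  i = 4 (α = 4): (4−10)(4−8)(4−3)(4−7) = (−6)·(−4)·1·(−3) = −72 ≡ 5, so v_4 = 5^{−1} = 9 (mod 11).
  i = 5 (α = 7): (7−10)(7−8)(7−3)(7−4) = (−3)·(−1)·4·3 = 36 ≡ 3, so v_5 = 3^{−1} = 4 (mod 11).
  v = [10, 3, 7, 9, 4].
Step 2: syndromes of r = [6, 3, 5, 2, 4] (all sums mod 11).
  S_0 = Σ v_i r_i = 10·6 + 3·3 + 7·5 + 9·2 + 4·4 = 138 ≡ 6.
  S_1 = Σ v_i α_i r_i = 10·10·6 + 3·8·3 + 7·3·5 + 9·4·2 + 4·7·4 = 961 ≡ 4.
  α_i^2 mod 11 = [1, 9, 9, 5, 5].
  S_2 = Σ v_i α_i^2 r_i = 10·1·6 + 3·9·3 + 7·9·5 + 9·5·2 + 4·5·4 = 626 ≡ 10.
  S = (6, 4, 10) ≠ 0, so r is not a codeword (an error is present).
Step 3: locate the error. For a single error e at position i, S_ℓ = v_i·e·α_i^ℓ, so α_err = S_1/S_0.
  S_0^{−1} = 6^{−1} = 2 (mod 11), so α_err = 4·2 = 8 ≡ 8 = α_2. Error position i = 2.
  Consistency check: S_2/S_1 = 10·3 = 30 ≡ 8 = α_err ✓ (single-error assumption holds).
Step 4: error magnitude e = S_0/v_2 = S_0·∏_{j≠2}(α_2 − α_j) = 6·4 = 24 ≡ 2 (mod 11).
Step 5: correct position 2: c_2 = r_2 − e = 3 − 2 ≡ 1 (mod 11). Hence c = [6, 1, 5, 2, 4].
  Check: interpolating c through the α_i gives m(x) = 3 + 8·x (degree < 2) with m(α_i) = c_i for every i, so c is indeed a codeword.


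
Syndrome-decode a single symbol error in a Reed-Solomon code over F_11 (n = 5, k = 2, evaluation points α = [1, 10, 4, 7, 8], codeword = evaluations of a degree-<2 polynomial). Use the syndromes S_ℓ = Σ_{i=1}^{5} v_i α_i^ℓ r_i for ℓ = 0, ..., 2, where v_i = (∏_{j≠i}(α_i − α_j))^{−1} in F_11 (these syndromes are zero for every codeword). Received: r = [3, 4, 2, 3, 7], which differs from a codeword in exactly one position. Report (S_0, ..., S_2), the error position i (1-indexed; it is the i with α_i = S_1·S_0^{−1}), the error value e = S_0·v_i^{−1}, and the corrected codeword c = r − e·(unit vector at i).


S = (2, 2, 2), error at position 1, error magnitude e = 2, c = [1, 4, 2, 3, 7].

Step 1: column multipliers v_i = (∏_{j≠i}(α_i − α_j))^{−1} mod 11.
  i = 1 (α = 1): (1−10)(1−4)(1−7)(1−8) = (−9)·(−3)·(−6)·(−7) = 1134 ≡ 1, so v_1 = 1^{−1} = 1 (mod 11).
  i = 2 (α = 10): (10−1)(10−4)(10−7)(10−8) = 9·6·3·2 = 324 ≡ 5, so v_2 = 5^{−1} = 9 (mod 11).
  i = 3 (α = 4): (4−1)(4−10)(4−7)(4−8) = 3·(−6)·(−3)·(−4) = −216 ≡ 4, so v_3 = 4^{−1} = 3 (mod 11).
  i = 4 (α = 7): (7−1)(7−10)(7−4)(7−8) = 6·(−3)·3·(−1) = 54 ≡ 10, so v_4 = 10^{−1} = 10 (mod 11).
  i = 5 (α = 8): (8−1)(8−10)(8−4)(8−7) = 7·(−2)·4·1 = −56 ≡ 10, so v_5 = 10^{−1} = 10 (mod 11).
  v = [1, 9, 3, 10, 10].
Step 2: syndromes of r = [3, 4, 2, 3, 7] (all sums mod 11).
  S_0 = Σ v_i r_i = 1·3 + 9·4 + 3·2 + 10·3 + 10·7 = 145 ≡ 2.
  S_1 = Σ v_i α_i r_i = 1·1·3 + 9·10·4 + 3·4·2 + 10·7·3 + 10·8·7 = 1157 ≡ 2.
  α_i^2 mod 11 = [1, 1, 5, 5, 9].
  S_2 = Σ v_i α_i^2 r_i = 1·1·3 + 9·1·4 + 3·5·2 + 10·5·3 + 10·9·7 = 849 ≡ 2.
  S = (2, 2, 2) ≠ 0, so r is not a codeword (an error is present).
Step 3: locate the error. For a single error e at position i, S_ℓ = v_i·e·α_i^ℓ, so α_err = S_1/S_0.
  S_0^{−1} = 2^{−1} = 6 (mod 11), so α_err = 2·6 = 12 ≡ 1 = α_1. Error position i = 1.
  Consistency check: S_2/S_1 = 2·6 = 12 ≡ 1 = α_err ✓ (single-error assumption holds).
Step 4: error magnitude e = S_0/v_1 = S_0·∏_{j≠1}(α_1 − α_j) = 2·1 = 2 ≡ 2 (mod 11).
Step 5: correct position 1: c_1 = r_1 − e = 3 − 2 ≡ 1 (mod 11). Hence c = [1, 4, 2, 3, 7].
  Check: interpolating c through the α_i gives m(x) = 8 + 4·x (degree < 2) with m(α_i) = c_i for every i, so c is indeed a codeword.


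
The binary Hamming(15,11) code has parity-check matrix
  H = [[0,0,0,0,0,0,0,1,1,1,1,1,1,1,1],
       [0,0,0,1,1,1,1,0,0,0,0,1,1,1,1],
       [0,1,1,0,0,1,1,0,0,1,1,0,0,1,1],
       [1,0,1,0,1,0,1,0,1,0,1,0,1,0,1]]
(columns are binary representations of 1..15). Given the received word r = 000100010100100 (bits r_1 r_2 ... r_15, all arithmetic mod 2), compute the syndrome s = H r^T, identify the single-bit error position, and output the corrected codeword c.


s = (1, 0, 1, 1)^T, error position = 11, corrected codeword c = 000100010110100

Compute s = H r^T mod 2 one row at a time:
  s_1 = 1 + 0 + 1 + 0 + 0 + 1 + 0 + 0 = 3 ≡ 1 (mod 2).
  s_2 = 1 + 0 + 0 + 0 + 0 + 1 + 0 + 0 = 2 ≡ 0 (mod 2).
  s_3 = 0 + 0 + 0 + 0 + 1 + 0 + 0 + 0 = 1 ≡ 1 (mod 2).
  s_4 = 0 + 0 + 0 + 0 + 0 + 0 + 1 + 0 = 1 ≡ 1 (mod 2).
s = (1, 0, 1, 1)^T — this equals column 11 of H (binary 1011), so error is at position 11.
Correct: flip bit 11 of r = 000100010100100 to get c = 000100010110100.


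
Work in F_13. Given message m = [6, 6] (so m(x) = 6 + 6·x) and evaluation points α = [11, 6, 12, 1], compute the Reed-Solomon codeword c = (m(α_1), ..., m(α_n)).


c = [7, 3, 0, 12]

Message polynomial: m(x) = 6 + 6·x (mod 13).
For each evaluation point α_i, compute m(α_i) mod 13:
  α_1 = 11: Horner steps 6 → 7, so m(11) = 7.
  α_2 = 6: Horner steps 6 → 3, so m(6) = 3.
  α_3 = 12: Horner steps 6 → 0, so m(12) = 0.
  α_4 = 1: Horner steps 6 → 12, so m(1) = 12.
Codeword c = [7, 3, 0, 12] ∈ F_13^4.


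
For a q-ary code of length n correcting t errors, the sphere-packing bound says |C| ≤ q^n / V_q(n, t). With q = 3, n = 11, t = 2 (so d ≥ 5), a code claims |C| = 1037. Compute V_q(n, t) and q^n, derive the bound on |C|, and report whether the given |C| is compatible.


V_q(n, t) = 243, q^n = 177147, Hamming bound = 729, |C| = 1037 > bound (violated).

Step 1: Compute V_q(n, t) = Σ_{j=0}^2 C(n, j) (q−1)^j.
  j = 0: C(11,0)·(2)^0 = 1·1 = 1.
  j = 1: C(11,1)·(2)^1 = 11·2 = 22.
  j = 2: C(11,2)·(2)^2 = 55·4 = 220.
  V_q(n, t) = 1 + 22 + 220 = 243.
Step 2: q^n = 3^11 = 177147.
Step 3: Hamming bound ⌊q^n / V_q(n,t)⌋ = ⌊177147/243⌋ = 729.
Step 4: Compare |C| = 1037 to 729: violated.
The claimed |C| lies above the Hamming bound, so no 3-ary code of length 11 with d ≥ 5 can have 1037 codewords.


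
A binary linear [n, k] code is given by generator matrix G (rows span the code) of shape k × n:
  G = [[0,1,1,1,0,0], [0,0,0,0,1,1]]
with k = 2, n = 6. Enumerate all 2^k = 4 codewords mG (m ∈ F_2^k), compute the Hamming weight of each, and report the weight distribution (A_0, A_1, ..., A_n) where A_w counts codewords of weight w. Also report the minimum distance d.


Weight distribution: A_0 = 1, A_2 = 1, A_3 = 1, A_5 = 1. Minimum distance d = 2.

Enumerate all 2^2 = 4 messages m ∈ F_2^2.
For each, compute codeword c = mG in F_2^6, then tally its weight.
  m = 00 → c = 000000, weight = 0.
  m = 10 → c = 011100, weight = 3.
  m = 01 → c = 000011, weight = 2.
  m = 11 → c = 011111, weight = 5.
Tally weights:
  weight 0: 1 codewords.
  weight 2: 1 codewords.
  weight 3: 1 codewords.
  weight 5: 1 codewords.
Minimum distance d = smallest w > 0 with A_w > 0 = 2.
Sanity: Σ A_w = 4 = 2^2 = 4 ✓.


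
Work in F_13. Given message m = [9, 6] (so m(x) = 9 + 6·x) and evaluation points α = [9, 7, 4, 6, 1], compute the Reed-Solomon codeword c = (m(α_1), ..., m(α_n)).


c = [11, 12, 7, 6, 2]

Message polynomial: m(x) = 9 + 6·x (mod 13).
For each evaluation point α_i, compute m(α_i) mod 13:
  α_1 = 9: Horner steps 6 → 11, so m(9) = 11.
  α_2 = 7: Horner steps 6 → 12, so m(7) = 12.
  α_3 = 4: Horner steps 6 → 7, so m(4) = 7.
  α_4 = 6: Horner steps 6 → 6, so m(6) = 6.
  α_5 = 1: Horner steps 6 → 2, so m(1) = 2.
Codeword c = [11, 12, 7, 6, 2] ∈ F_13^5.


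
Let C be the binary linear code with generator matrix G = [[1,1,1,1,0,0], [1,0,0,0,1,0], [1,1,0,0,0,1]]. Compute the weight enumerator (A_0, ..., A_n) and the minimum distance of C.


Weight distribution: A_0 = 1, A_2 = 1, A_3 = 3, A_4 = 2, A_5 = 1. Minimum distance d = 2.

Enumerate all 2^3 = 8 messages m ∈ F_2^3.
For each, compute codeword c = mG in F_2^6, then tally its weight.
  m = 000 → c = 000000, weight = 0.
  m = 100 → c = 111100, weight = 4.
  m = 010 → c = 100010, weight = 2.
  m = 110 → c = 011110, weight = 4.
  m = 001 → c = 110001, weight = 3.
  m = 101 → c = 001101, weight = 3.
  m = 011 → c = 010011, weight = 3.
  m = 111 → c = 101111, weight = 5.
Tally weights:
  weight 0: 1 codewords.
  weight 2: 1 codewords.
  weight 3: 3 codewords.
  weight 4: 2 codewords.
  weight 5: 1 codewords.
Minimum distance d = smallest w > 0 with A_w > 0 = 2.
Sanity: Σ A_w = 8 = 2^3 = 8 ✓.


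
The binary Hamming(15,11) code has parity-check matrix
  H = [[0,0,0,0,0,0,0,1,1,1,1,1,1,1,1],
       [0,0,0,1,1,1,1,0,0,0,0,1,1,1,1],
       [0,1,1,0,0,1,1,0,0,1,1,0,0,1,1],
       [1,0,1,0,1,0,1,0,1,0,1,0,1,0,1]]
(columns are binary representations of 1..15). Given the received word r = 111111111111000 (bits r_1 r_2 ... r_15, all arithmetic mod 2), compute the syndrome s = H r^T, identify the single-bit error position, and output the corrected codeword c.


s = (1, 1, 0, 0)^T, error position = 12, corrected codeword c = 111111111110000

Compute s = H r^T mod 2 one row at a time:
  s_1 = 1 + 1 + 1 + 1 + 1 + 0 + 0 + 0 = 5 ≡ 1 (mod 2).
  s_2 = 1 + 1 + 1 + 1 + 1 + 0 + 0 + 0 = 5 ≡ 1 (mod 2).
  s_3 = 1 + 1 + 1 + 1 + 1 + 1 + 0 + 0 = 6 ≡ 0 (mod 2).
  s_4 = 1 + 1 + 1 + 1 + 1 + 1 + 0 + 0 = 6 ≡ 0 (mod 2).
s = (1, 1, 0, 0)^T — this equals column 12 of H (binary 1100), so error is at position 12.
Correct: flip bit 12 of r = 111111111111000 to get c = 111111111110000.


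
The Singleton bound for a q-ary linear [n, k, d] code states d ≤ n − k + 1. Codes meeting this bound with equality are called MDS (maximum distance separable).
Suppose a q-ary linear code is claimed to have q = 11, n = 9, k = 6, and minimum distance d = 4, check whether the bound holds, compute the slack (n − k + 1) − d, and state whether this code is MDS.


Singleton RHS = n − k + 1 = 4, slack = 0, bound satisfied, MDS.

Singleton bound: d ≤ n − k + 1.
Here n = 9, k = 6, so n − k + 1 = 4.
Given d = 4, check d ≤ 4: YES.
Slack = (n − k + 1) − d = 0.
The code is MDS (slack = 0).
Description: the claimed parameters are [9, 6, 4]_11; such a code would be MDS (meets Singleton bound).


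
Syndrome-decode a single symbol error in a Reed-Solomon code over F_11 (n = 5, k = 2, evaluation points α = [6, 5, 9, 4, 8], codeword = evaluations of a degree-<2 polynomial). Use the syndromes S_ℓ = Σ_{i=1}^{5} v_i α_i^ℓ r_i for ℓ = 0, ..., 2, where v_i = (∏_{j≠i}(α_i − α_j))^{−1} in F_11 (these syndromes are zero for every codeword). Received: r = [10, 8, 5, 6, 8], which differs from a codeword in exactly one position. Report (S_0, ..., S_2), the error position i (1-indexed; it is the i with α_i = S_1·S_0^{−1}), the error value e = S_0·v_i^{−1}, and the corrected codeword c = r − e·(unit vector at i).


S = (3, 2, 5), error at position 5, error magnitude e = 5, c = [10, 8, 5, 6, 3].

Step 1: column multipliers v_i = (∏_{j≠i}(α_i − α_j))^{−1} mod 11.
  i = 1 (α = 6): (6−5)(6−9)(6−4)(6−8) = 1·(−3)·2·(−2) = 12 ≡ 1, so v_1 = 1^{−1} = 1 (mod 11).
  i = 2 (α = 5): (5−6)(5−9)(5−4)(5−8) = (−1)·(−4)·1·(−3) = −12 ≡ 10, so v_2 = 10^{−1} = 10 (mod 11).
  i = 3 (α = 9): (9−6)(9−5)(9−4)(9−8) = 3·4·5·1 = 60 ≡ 5, so v_3 = 5^{−1} = 9 (mod 11).
  i = 4 (α = 4): (4−6)(4−5)(4−9)(4−8) = (−2)·(−1)·(−5)·(−4) = 40 ≡ 7, so v_4 = 7^{−1} = 8 (mod 11).
  i = 5 (α = 8): (8−6)(8−5)(8−9)(8−4) = 2·3·(−1)·4 = −24 ≡ 9, so v_5 = 9^{−1} = 5 (mod 11).
  v = [1, 10, 9, 8, 5].
Step 2: syndromes of r = [10, 8, 5, 6, 8] (all sums mod 11).
  S_0 = Σ v_i r_i = 1·10 + 10·8 + 9·5 + 8·6 + 5·8 = 223 ≡ 3.
  S_1 = Σ v_i α_i r_i = 1·6·10 + 10·5·8 + 9·9·5 + 8·4·6 + 5·8·8 = 1377 ≡ 2.
  α_i^2 mod 11 = [3, 3, 4, 5, 9].
  S_2 = Σ v_i α_i^2 r_i = 1·3·10 + 10·3·8 + 9·4·5 + 8·5·6 + 5·9·8 = 1050 ≡ 5.
  S = (3, 2, 5) ≠ 0, so r is not a codeword (an error is present).
Step 3: locate the error. For a single error e at position i, S_ℓ = v_i·e·α_i^ℓ, so α_err = S_1/S_0.
  S_0^{−1} = 3^{−1} = 4 (mod 11), so α_err = 2·4 = 8 ≡ 8 = α_5. Error position i = 5.
  Consistency check: S_2/S_1 = 5·6 = 30 ≡ 8 = α_err ✓ (single-error assumption holds).
Step 4: error magnitude e = S_0/v_5 = S_0·∏_{j≠5}(α_5 − α_j) = 3·9 = 27 ≡ 5 (mod 11).
Step 5: correct position 5: c_5 = r_5 − e = 8 − 5 ≡ 3 (mod 11). Hence c = [10, 8, 5, 6, 3].
  Check: interpolating c through the α_i gives m(x) = 9 + 2·x (degree < 2) with m(α_i) = c_i for every i, so c is indeed a codeword.


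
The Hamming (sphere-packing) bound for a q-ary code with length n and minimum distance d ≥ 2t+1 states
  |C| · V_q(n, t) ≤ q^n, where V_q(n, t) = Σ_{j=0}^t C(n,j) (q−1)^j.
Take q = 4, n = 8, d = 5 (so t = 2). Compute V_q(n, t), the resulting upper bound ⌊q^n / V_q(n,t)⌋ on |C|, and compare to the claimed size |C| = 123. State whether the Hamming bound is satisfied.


V_q(n, t) = 277, q^n = 65536, Hamming bound = 236, |C| = 123 ≤ bound (satisfied).

Step 1: Compute V_q(n, t) = Σ_{j=0}^2 C(n, j) (q−1)^j.
  j = 0: C(8,0)·(3)^0 = 1·1 = 1.
  j = 1: C(8,1)·(3)^1 = 8·3 = 24.
  j = 2: C(8,2)·(3)^2 = 28·9 = 252.
  V_q(n, t) = 1 + 24 + 252 = 277.
Step 2: q^n = 4^8 = 65536.
Step 3: Hamming bound ⌊q^n / V_q(n,t)⌋ = ⌊65536/277⌋ = 236.
Step 4: Compare |C| = 123 to 236: satisfied.
The claimed |C| lies below the Hamming bound.


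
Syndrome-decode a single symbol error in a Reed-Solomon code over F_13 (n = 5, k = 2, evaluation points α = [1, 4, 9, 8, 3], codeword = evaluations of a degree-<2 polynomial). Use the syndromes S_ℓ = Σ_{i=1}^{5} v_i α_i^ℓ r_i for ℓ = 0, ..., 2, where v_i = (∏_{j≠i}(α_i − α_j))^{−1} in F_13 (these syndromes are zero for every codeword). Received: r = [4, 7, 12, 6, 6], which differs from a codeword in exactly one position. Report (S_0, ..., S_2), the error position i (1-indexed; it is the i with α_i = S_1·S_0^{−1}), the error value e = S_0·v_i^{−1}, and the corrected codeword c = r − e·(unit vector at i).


S = (7, 4, 6), error at position 4, error magnitude e = 8, c = [4, 7, 12, 11, 6].

Step 1: column multipliers v_i = (∏_{j≠i}(α_i − α_j))^{−1} mod 13.
  i = 1 (α = 1): (1−4)(1−9)(1−8)(1−3) = (−3)·(−8)·(−7)·(−2) = 336 ≡ 11, so v_1 = 11^{−1} = 6 (mod 13).
  i = 2 (α = 4): (4−1)(4−9)(4−8)(4−3) = 3·(−5)·(−4)·1 = 60 ≡ 8, so v_2 = 8^{−1} = 5 (mod 13).
  i = 3 (α = 9): (9−1)(9−4)(9−8)(9−3) = 8·5·1·6 = 240 ≡ 6, so v_3 = 6^{−1} = 11 (mod 13).
  i = 4 (α = 8): (8−1)(8−4)(8−9)(8−3) = 7·4·(−1)·5 = −140 ≡ 3, so v_4 = 3^{−1} = 9 (mod 13).
  i = 5 (α = 3): (3−1)(3−4)(3−9)(3−8) = 2·(−1)·(−6)·(−5) = −60 ≡ 5, so v_5 = 5^{−1} = 8 (mod 13).
  v = [6, 5, 11, 9, 8].
Step 2: syndromes of r = [4, 7, 12, 6, 6] (all sums mod 13).
  S_0 = Σ v_i r_i = 6·4 + 5·7 + 11·12 + 9·6 + 8·6 = 293 ≡ 7.
  S_1 = Σ v_i α_i r_i = 6·1·4 + 5·4·7 + 11·9·12 + 9·8·6 + 8·3·6 = 1928 ≡ 4.
  α_i^2 mod 13 = [1, 3, 3, 12, 9].
  S_2 = Σ v_i α_i^2 r_i = 6·1·4 + 5·3·7 + 11·3·12 + 9·12·6 + 8·9·6 = 1605 ≡ 6.
  S = (7, 4, 6) ≠ 0, so r is not a codeword (an error is present).
Step 3: locate the error. For a single error e at position i, S_ℓ = v_i·e·α_i^ℓ, so α_err = S_1/S_0.
  S_0^{−1} = 7^{−1} = 2 (mod 13), so α_err = 4·2 = 8 ≡ 8 = α_4. Error position i = 4.
  Consistency check: S_2/S_1 = 6·10 = 60 ≡ 8 = α_err ✓ (single-error assumption holds).
Step 4: error magnitude e = S_0/v_4 = S_0·∏_{j≠4}(α_4 − α_j) = 7·3 = 21 ≡ 8 (mod 13).
Step 5: correct position 4: c_4 = r_4 − e = 6 − 8 ≡ 11 (mod 13). Hence c = [4, 7, 12, 11, 6].
  Check: interpolating c through the α_i gives m(x) = 3 + 1·x (degree < 2) with m(α_i) = c_i for every i, so c is indeed a codeword.


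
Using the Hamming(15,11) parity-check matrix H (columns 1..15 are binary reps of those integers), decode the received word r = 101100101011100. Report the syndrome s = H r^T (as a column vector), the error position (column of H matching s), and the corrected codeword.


s = (0, 0, 1, 0)^T, error position = 2, corrected codeword c = 111100101011100

Compute s = H r^T mod 2 one row at a time:
  s_1 = 0 + 1 + 0 + 1 + 1 + 1 + 0 + 0 = 4 ≡ 0 (mod 2).
  s_2 = 1 + 0 + 0 + 1 + 1 + 1 + 0 + 0 = 4 ≡ 0 (mod 2).
  s_3 = 0 + 1 + 0 + 1 + 0 + 1 + 0 + 0 = 3 ≡ 1 (mod 2).
  s_4 = 1 + 1 + 0 + 1 + 1 + 1 + 1 + 0 = 6 ≡ 0 (mod 2).
s = (0, 0, 1, 0)^T — this equals column 2 of H (binary 0010), so error is at position 2.
Correct: flip bit 2 of r = 101100101011100 to get c = 111100101011100.


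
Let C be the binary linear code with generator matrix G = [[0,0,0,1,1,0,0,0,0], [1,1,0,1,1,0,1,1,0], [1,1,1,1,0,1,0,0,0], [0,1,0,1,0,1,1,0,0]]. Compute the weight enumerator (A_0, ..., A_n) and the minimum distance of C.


Weight distribution: A_0 = 1, A_2 = 1, A_3 = 2, A_4 = 5, A_5 = 6, A_6 = 1. Minimum distance d = 2.

Enumerate all 2^4 = 16 messages m ∈ F_2^4.
For each, compute codeword c = mG in F_2^9, then tally its weight.
  m = 0000 → c = 000000000, weight = 0.
  m = 1000 → c = 000110000, weight = 2.
  m = 0100 → c = 110110110, weight = 6.
  m = 1100 → c = 110000110, weight = 4.
  m = 0010 → c = 111101000, weight = 5.
  m = 1010 → c = 111011000, weight = 5.
  m = 0110 → c = 001011110, weight = 5.
  m = 1110 → c = 001101110, weight = 5.
  m = 0001 → c = 010101100, weight = 4.
  m = 1001 → c = 010011100, weight = 4.
  m = 0101 → c = 100011010, weight = 4.
  m = 1101 → c = 100101010, weight = 4.
  m = 0011 → c = 101000100, weight = 3.
  m = 1011 → c = 101110100, weight = 5.
  m = 0111 → c = 011110010, weight = 5.
  m = 1111 → c = 011000010, weight = 3.
Tally weights:
  weight 0: 1 codewords.
  weight 2: 1 codewords.
  weight 3: 2 codewords.
  weight 4: 5 codewords.
  weight 5: 6 codewords.
  weight 6: 1 codewords.
Minimum distance d = smallest w > 0 with A_w > 0 = 2.
Sanity: Σ A_w = 16 = 2^4 = 16 ✓.


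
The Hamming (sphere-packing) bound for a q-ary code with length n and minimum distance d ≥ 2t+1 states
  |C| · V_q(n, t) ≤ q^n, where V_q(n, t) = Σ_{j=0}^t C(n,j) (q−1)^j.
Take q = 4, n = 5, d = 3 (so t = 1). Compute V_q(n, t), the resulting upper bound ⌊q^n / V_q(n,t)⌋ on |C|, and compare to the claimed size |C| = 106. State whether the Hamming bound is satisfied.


V_q(n, t) = 16, q^n = 1024, Hamming bound = 64, |C| = 106 > bound (violated).

Step 1: Compute V_q(n, t) = Σ_{j=0}^1 C(n, j) (q−1)^j.
  j = 0: C(5,0)·(3)^0 = 1·1 = 1.
  j = 1: C(5,1)·(3)^1 = 5·3 = 15.
  V_q(n, t) = 1 + 15 = 16.
Step 2: q^n = 4^5 = 1024.
Step 3: Hamming bound ⌊q^n / V_q(n,t)⌋ = ⌊1024/16⌋ = 64.
Step 4: Compare |C| = 106 to 64: violated.
The claimed |C| lies above the Hamming bound, so no 4-ary code of length 5 with d ≥ 3 can have 106 codewords.


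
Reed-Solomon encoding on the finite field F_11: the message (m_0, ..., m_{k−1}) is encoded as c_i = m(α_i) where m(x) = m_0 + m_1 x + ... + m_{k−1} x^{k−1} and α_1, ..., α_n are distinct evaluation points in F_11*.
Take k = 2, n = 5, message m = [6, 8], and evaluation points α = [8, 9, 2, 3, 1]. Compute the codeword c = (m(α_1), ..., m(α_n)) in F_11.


c = [4, 1, 0, 8, 3]

Message polynomial: m(x) = 6 + 8·x (mod 11).
For each evaluation point α_i, compute m(α_i) mod 11:
  α_1 = 8: Horner steps 8 → 4, so m(8) = 4.
  α_2 = 9: Horner steps 8 → 1, so m(9) = 1.
  α_3 = 2: Horner steps 8 → 0, so m(2) = 0.
  α_4 = 3: Horner steps 8 → 8, so m(3) = 8.
  α_5 = 1: Horner steps 8 → 3, so m(1) = 3.
Codeword c = [4, 1, 0, 8, 3] ∈ F_11^5.


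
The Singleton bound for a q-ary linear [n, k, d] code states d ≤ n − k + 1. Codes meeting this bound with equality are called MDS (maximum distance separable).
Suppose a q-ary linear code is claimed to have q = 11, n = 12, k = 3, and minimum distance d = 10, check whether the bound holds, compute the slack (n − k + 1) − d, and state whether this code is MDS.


Singleton RHS = n − k + 1 = 10, slack = 0, bound satisfied, MDS.

Singleton bound: d ≤ n − k + 1.
Here n = 12, k = 3, so n − k + 1 = 10.
Given d = 10, check d ≤ 10: YES.
Slack = (n − k + 1) − d = 0.
The code is MDS (slack = 0).
Description: the claimed parameters are [12, 3, 10]_11; such a code would be MDS (meets Singleton bound).


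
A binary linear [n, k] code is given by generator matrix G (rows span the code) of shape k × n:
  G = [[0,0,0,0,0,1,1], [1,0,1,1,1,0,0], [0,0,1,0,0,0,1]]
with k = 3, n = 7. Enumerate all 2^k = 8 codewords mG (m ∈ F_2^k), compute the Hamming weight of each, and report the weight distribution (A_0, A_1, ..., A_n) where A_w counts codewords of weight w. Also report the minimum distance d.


Weight distribution: A_0 = 1, A_2 = 3, A_4 = 3, A_6 = 1. Minimum distance d = 2.

Enumerate all 2^3 = 8 messages m ∈ F_2^3.
For each, compute codeword c = mG in F_2^7, then tally its weight.
  m = 000 → c = 0000000, weight = 0.
  m = 100 → c = 0000011, weight = 2.
  m = 010 → c = 1011100, weight = 4.
  m = 110 → c = 1011111, weight = 6.
  m = 001 → c = 0010001, weight = 2.
  m = 101 → c = 0010010, weight = 2.
  m = 011 → c = 1001101, weight = 4.
  m = 111 → c = 1001110, weight = 4.
Tally weights:
  weight 0: 1 codewords.
  weight 2: 3 codewords.
  weight 4: 3 codewords.
  weight 6: 1 codewords.
Minimum distance d = smallest w > 0 with A_w > 0 = 2.
Sanity: Σ A_w = 8 = 2^3 = 8 ✓.


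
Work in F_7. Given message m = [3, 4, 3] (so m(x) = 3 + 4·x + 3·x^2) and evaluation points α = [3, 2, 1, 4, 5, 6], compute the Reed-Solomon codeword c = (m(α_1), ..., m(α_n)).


c = [0, 2, 3, 4, 0, 2]

Message polynomial: m(x) = 3 + 4·x + 3·x^2 (mod 7).
For each evaluation point α_i, compute m(α_i) mod 7:
  α_1 = 3: Horner steps 3 → 6 → 0, so m(3) = 0.
  α_2 = 2: Horner steps 3 → 3 → 2, so m(2) = 2.
  α_3 = 1: Horner steps 3 → 0 → 3, so m(1) = 3.
  α_4 = 4: Horner steps 3 → 2 → 4, so m(4) = 4.
  α_5 = 5: Horner steps 3 → 5 → 0, so m(5) = 0.
  α_6 = 6: Horner steps 3 → 1 → 2, so m(6) = 2.
Codeword c = [0, 2, 3, 4, 0, 2] ∈ F_7^6.


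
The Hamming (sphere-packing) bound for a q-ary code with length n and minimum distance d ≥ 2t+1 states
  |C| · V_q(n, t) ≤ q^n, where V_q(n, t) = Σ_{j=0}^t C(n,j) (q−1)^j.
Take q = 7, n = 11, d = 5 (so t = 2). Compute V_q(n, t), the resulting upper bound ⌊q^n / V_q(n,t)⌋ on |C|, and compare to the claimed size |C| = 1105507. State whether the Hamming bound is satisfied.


V_q(n, t) = 2047, q^n = 1977326743, Hamming bound = 965963, |C| = 1105507 > bound (violated).

Step 1: Compute V_q(n, t) = Σ_{j=0}^2 C(n, j) (q−1)^j.
  j = 0: C(11,0)·(6)^0 = 1·1 = 1.
  j = 1: C(11,1)·(6)^1 = 11·6 = 66.
  j = 2: C(11,2)·(6)^2 = 55·36 = 1980.
  V_q(n, t) = 1 + 66 + 1980 = 2047.
Step 2: q^n = 7^11 = 1977326743.
Step 3: Hamming bound ⌊q^n / V_q(n,t)⌋ = ⌊1977326743/2047⌋ = 965963.
Step 4: Compare |C| = 1105507 to 965963: violated.
The claimed |C| lies above the Hamming bound, so no 7-ary code of length 11 with d ≥ 5 can have 1105507 codewords.


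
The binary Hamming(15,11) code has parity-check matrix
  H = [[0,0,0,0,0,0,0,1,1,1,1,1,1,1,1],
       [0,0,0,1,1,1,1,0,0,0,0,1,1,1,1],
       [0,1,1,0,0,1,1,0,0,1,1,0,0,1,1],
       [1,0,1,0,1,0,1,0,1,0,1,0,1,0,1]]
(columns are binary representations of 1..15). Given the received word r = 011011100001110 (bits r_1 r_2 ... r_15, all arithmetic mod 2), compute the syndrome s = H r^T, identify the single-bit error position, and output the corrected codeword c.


s = (1, 0, 1, 0)^T, error position = 10, corrected codeword c = 011011100101110

Compute s = H r^T mod 2 one row at a time:
  s_1 = 0 + 0 + 0 + 0 + 1 + 1 + 1 + 0 = 3 ≡ 1 (mod 2).
  s_2 = 0 + 1 + 1 + 1 + 1 + 1 + 1 + 0 = 6 ≡ 0 (mod 2).
  s_3 = 1 + 1 + 1 + 1 + 0 + 0 + 1 + 0 = 5 ≡ 1 (mod 2).
  s_4 = 0 + 1 + 1 + 1 + 0 + 0 + 1 + 0 = 4 ≡ 0 (mod 2).
s = (1, 0, 1, 0)^T — this equals column 10 of H (binary 1010), so error is at position 10.
Correct: flip bit 10 of r = 011011100001110 to get c = 011011100101110.


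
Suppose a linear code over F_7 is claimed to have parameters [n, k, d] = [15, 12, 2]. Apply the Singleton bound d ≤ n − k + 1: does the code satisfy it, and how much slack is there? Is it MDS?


Singleton RHS = n − k + 1 = 4, slack = 2, bound satisfied, not MDS.

Singleton bound: d ≤ n − k + 1.
Here n = 15, k = 12, so n − k + 1 = 4.
Given d = 2, check d ≤ 4: YES.
Slack = (n − k + 1) − d = 2.
The code is NOT MDS (slack = 2 > 0).
Description: the claimed parameters are [15, 12, 2]_7; such a code would be non-MDS.


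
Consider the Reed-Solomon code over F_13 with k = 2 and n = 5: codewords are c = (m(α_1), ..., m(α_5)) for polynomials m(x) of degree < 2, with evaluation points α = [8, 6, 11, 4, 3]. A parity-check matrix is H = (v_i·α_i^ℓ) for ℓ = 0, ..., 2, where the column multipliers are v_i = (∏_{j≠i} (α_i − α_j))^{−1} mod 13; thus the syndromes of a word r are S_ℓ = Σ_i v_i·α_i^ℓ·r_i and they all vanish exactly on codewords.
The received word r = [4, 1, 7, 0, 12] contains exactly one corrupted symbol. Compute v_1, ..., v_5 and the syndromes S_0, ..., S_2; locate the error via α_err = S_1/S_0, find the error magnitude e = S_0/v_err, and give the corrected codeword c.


S = (8, 9, 2), error at position 2, error magnitude e = 12, c = [4, 2, 7, 0, 12].

Step 1: column multipliers v_i = (∏_{j≠i}(α_i − α_j))^{−1} mod 13.
  i = 1 (α = 8): (8−6)(8−11)(8−4)(8−3) = 2·(−3)·4·5 = −120 ≡ 10, so v_1 = 10^{−1} = 4 (mod 13).
  i = 2 (α = 6): (6−8)(6−11)(6−4)(6−3) = (−2)·(−5)·2·3 = 60 ≡ 8, so v_2 = 8^{−1} = 5 (mod 13).
  i = 3 (α = 11): (11−8)(11−6)(11−4)(11−3) = 3·5·7·8 = 840 ≡ 8, so v_3 = 8^{−1} = 5 (mod 13).
  i = 4 (α = 4): (4−8)(4−6)(4−11)(4−3) = (−4)·(−2)·(−7)·1 = −56 ≡ 9, so v_4 = 9^{−1} = 3 (mod 13).
  i = 5 (α = 3): (3−8)(3−6)(3−11)(3−4) = (−5)·(−3)·(−8)·(−1) = 120 ≡ 3, so v_5 = 3^{−1} = 9 (mod 13).
  v = [4, 5, 5, 3, 9].
Step 2: syndromes of r = [4, 1, 7, 0, 12] (all sums mod 13).
  S_0 = Σ v_i r_i = 4·4 + 5·1 + 5·7 + 3·0 + 9·12 = 164 ≡ 8.
  S_1 = Σ v_i α_i r_i = 4·8·4 + 5·6·1 + 5·11·7 + 3·4·0 + 9·3·12 = 867 ≡ 9.
  α_i^2 mod 13 = [12, 10, 4, 3, 9].
  S_2 = Σ v_i α_i^2 r_i = 4·12·4 + 5·10·1 + 5·4·7 + 3·3·0 + 9·9·12 = 1354 ≡ 2.
  S = (8, 9, 2) ≠ 0, so r is not a codeword (an error is present).
Step 3: locate the error. For a single error e at position i, S_ℓ = v_i·e·α_i^ℓ, so α_err = S_1/S_0.
  S_0^{−1} = 8^{−1} = 5 (mod 13), so α_err = 9·5 = 45 ≡ 6 = α_2. Error position i = 2.
  Consistency check: S_2/S_1 = 2·3 = 6 ≡ 6 = α_err ✓ (single-error assumption holds).
Step 4: error magnitude e = S_0/v_2 = S_0·∏_{j≠2}(α_2 − α_j) = 8·8 = 64 ≡ 12 (mod 13).
Step 5: correct position 2: c_2 = r_2 − e = 1 − 12 ≡ 2 (mod 13). Hence c = [4, 2, 7, 0, 12].
  Check: interpolating c through the α_i gives m(x) = 9 + 1·x (degree < 2) with m(α_i) = c_i for every i, so c is indeed a codeword.


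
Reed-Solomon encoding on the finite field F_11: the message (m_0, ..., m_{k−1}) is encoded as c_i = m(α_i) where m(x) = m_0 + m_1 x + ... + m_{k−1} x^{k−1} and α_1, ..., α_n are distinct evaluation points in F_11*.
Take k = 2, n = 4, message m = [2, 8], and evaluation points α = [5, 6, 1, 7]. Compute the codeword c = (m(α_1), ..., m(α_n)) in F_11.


c = [9, 6, 10, 3]

Message polynomial: m(x) = 2 + 8·x (mod 11).
For each evaluation point α_i, compute m(α_i) mod 11:
  α_1 = 5: Horner steps 8 → 9, so m(5) = 9.
  α_2 = 6: Horner steps 8 → 6, so m(6) = 6.
  α_3 = 1: Horner steps 8 → 10, so m(1) = 10.
  α_4 = 7: Horner steps 8 → 3, so m(7) = 3.
Codeword c = [9, 6, 10, 3] ∈ F_11^4.


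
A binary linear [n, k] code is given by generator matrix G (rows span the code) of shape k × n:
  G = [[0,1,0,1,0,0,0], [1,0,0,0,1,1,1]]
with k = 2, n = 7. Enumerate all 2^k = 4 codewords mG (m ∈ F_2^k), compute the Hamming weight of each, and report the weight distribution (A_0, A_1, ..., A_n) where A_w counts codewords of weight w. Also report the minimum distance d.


Weight distribution: A_0 = 1, A_2 = 1, A_4 = 1, A_6 = 1. Minimum distance d = 2.

Enumerate all 2^2 = 4 messages m ∈ F_2^2.
For each, compute codeword c = mG in F_2^7, then tally its weight.
  m = 00 → c = 0000000, weight = 0.
  m = 10 → c = 0101000, weight = 2.
  m = 01 → c = 1000111, weight = 4.
  m = 11 → c = 1101111, weight = 6.
Tally weights:
  weight 0: 1 codewords.
  weight 2: 1 codewords.
  weight 4: 1 codewords.
  weight 6: 1 codewords.
Minimum distance d = smallest w > 0 with A_w > 0 = 2.
Sanity: Σ A_w = 4 = 2^2 = 4 ✓.


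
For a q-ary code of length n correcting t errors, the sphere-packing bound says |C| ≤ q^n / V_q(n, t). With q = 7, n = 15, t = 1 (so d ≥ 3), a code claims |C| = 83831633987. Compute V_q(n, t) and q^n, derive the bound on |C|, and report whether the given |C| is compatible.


V_q(n, t) = 91, q^n = 4747561509943, Hamming bound = 52171005603, |C| = 83831633987 > bound (violated).

Step 1: Compute V_q(n, t) = Σ_{j=0}^1 C(n, j) (q−1)^j.
  j = 0: C(15,0)·(6)^0 = 1·1 = 1.
  j = 1: C(15,1)·(6)^1 = 15·6 = 90.
  V_q(n, t) = 1 + 90 = 91.
Step 2: q^n = 7^15 = 4747561509943.
Step 3: Hamming bound ⌊q^n / V_q(n,t)⌋ = ⌊4747561509943/91⌋ = 52171005603.
Step 4: Compare |C| = 83831633987 to 52171005603: violated.
The claimed |C| lies above the Hamming bound, so no 7-ary code of length 15 with d ≥ 3 can have 83831633987 codewords.
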